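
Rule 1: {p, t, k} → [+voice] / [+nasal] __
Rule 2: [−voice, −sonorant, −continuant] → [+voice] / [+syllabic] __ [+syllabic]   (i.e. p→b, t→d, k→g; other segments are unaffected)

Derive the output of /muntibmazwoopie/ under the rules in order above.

Rule 1 (post-nasal voicing): /t/ is a voiceless stop immediately after the nasal /n/, so it voices to [d]. /muntibmazwoopie/ → mundibmazwoopie.
Rule 2 (intervocalic voicing): /p/ is a voiceless stop between vowels /o/ and /i/, so it voices to [b]. /mundibmazwoopie/ → mundibmazwoobie.

mundibmazwoobie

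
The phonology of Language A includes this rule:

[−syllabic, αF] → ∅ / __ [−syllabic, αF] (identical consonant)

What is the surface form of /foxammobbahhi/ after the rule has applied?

foxamobahi

/mm/ is a geminate; the first /m/ deletes.
/bb/ is a geminate; the first /b/ deletes.
/hh/ is a geminate; the first /h/ deletes.
The other instances of /f/, /x/, /m/, /b/, /h/ do not occur in the required environment and remain unchanged.
Surface form: [foxamobahi].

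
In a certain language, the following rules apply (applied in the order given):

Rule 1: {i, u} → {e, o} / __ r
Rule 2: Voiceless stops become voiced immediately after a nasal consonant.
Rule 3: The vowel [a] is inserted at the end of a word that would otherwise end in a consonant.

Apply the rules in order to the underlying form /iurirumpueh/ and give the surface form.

iorerumbueha

Rule 1 (pre-rhotic lowering): /u/ is a high vowel immediately before /r/, so it lowers to [o]. /i/ is a high vowel immediately before /r/, so it lowers to [e]. /iurirumpueh/ → iorerumpueh.
Rule 2 (post-nasal voicing): /p/ is a voiceless stop immediately after the nasal /m/, so it voices to [b]. /iorerumpueh/ → iorerumbueh.
Rule 3 (final a-epenthesis): the form ends in the consonant /h/, so [a] is inserted word-finally. /iorerumbueh/ → iorerumbueha.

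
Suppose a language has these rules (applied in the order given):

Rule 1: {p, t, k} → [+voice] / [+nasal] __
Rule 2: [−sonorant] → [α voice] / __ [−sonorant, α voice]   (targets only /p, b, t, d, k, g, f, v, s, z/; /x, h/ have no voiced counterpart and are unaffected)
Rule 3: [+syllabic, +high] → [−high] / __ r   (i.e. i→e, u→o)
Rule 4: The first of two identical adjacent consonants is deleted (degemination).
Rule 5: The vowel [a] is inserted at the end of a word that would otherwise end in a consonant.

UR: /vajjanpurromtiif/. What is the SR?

Rule 1 (post-nasal voicing): /p/ is a voiceless stop immediately after the nasal /n/, so it voices to [b]. /t/ is a voiceless stop immediately after the nasal /m/, so it voices to [d]. /vajjanpurromtiif/ → vajjanburromdiif.
Rule 2 (regressive voicing assimilation): no segment meets the environment; /vajjanburromdiif/ is unchanged.
Rule 3 (pre-rhotic lowering): /u/ is a high vowel immediately before /r/, so it lowers to [o]. /vajjanburromdiif/ → vajjanborromdiif.
Rule 4 (degemination): /jj/ is a geminate; the first /j/ deletes. /rr/ is a geminate; the first /r/ deletes. /vajjanborromdiif/ → vajanboromdiif.
Rule 5 (final a-epenthesis): the form ends in the consonant /f/, so [a] is inserted word-finally. /vajanboromdiif/ → vajanboromdiifa.

vajanboromdiifa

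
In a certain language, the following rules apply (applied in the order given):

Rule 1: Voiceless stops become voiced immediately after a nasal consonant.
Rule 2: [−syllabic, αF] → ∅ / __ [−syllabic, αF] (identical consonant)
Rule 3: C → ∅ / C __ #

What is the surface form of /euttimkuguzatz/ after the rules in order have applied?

eutimguguzat

Rule 1 (post-nasal voicing): /k/ is a voiceless stop immediately after the nasal /m/, so it voices to [g]. /euttimkuguzatz/ → euttimguguzatz.
Rule 2 (degemination): /tt/ is a geminate; the first /t/ deletes. /euttimguguzatz/ → eutimguguzatz.
Rule 3 (final cluster simplification): /z/ is the second consonant of a word-final cluster /tz/, so it deletes. /eutimguguzatz/ → eutimguguzat.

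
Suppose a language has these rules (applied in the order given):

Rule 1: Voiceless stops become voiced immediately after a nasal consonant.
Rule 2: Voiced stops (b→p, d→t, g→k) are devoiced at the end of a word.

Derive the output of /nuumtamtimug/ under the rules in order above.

nuumdamdimuk

Rule 1 (post-nasal voicing): /t/ is a voiceless stop immediately after the nasal /m/, so it voices to [d]. /t/ is a voiceless stop immediately after the nasal /m/, so it voices to [d]. /nuumtamtimug/ → nuumdamdimug.
Rule 2 (final devoicing): /g/ is a voiced stop in word-final position, so it devoices to [k]. /nuumdamdimug/ → nuumdamdimuk.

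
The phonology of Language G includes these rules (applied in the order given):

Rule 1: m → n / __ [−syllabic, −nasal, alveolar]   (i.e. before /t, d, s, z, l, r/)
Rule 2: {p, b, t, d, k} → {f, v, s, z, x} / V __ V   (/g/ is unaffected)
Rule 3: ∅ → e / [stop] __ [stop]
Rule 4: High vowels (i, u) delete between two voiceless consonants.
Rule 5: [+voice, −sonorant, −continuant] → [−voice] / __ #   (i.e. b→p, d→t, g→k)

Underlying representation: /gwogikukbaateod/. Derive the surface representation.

gwogixkebaaseot

Rule 1 (nasal place assimilation): no segment meets the environment; /gwogikukbaateod/ is unchanged.
Rule 2 (intervocalic spirantization): /k/ is a stop between vowels /i/ and /u/, so it spirantizes to the fricative [x]. /t/ is a stop between vowels /a/ and /e/, so it spirantizes to the fricative [s]. /gwogikukbaateod/ → gwogixukbaaseod.
Rule 3 (stop-cluster e-epenthesis): /k/ and /b/ form a stop–stop cluster, so [e] is inserted between them. /gwogixukbaaseod/ → gwogixukebaaseod.
Rule 4 (high vowel syncope): /u/ is a high vowel flanked by voiceless consonants /x/ and /k/, so it deletes. /gwogixukebaaseod/ → gwogixkebaaseod.
Rule 5 (final devoicing): /d/ is a voiced stop in word-final position, so it devoices to [t]. /gwogixkebaaseod/ → gwogixkebaaseot.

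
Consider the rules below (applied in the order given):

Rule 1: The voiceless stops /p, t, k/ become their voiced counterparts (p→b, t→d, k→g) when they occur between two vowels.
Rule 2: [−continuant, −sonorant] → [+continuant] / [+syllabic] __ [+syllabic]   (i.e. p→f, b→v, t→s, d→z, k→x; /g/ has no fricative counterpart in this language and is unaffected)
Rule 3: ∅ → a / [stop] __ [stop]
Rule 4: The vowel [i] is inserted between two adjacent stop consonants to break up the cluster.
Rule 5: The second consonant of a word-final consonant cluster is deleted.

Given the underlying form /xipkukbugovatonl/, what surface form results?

xipakukabugovazon

Rule 1 (intervocalic voicing): /t/ is a voiceless stop between vowels /a/ and /o/, so it voices to [d]. /xipkukbugovatonl/ → xipkukbugovadonl.
Rule 2 (intervocalic spirantization): /d/ is a stop between vowels /a/ and /o/, so it spirantizes to the fricative [z]. /xipkukbugovadonl/ → xipkukbugovazonl.
Rule 3 (stop-cluster a-epenthesis): /p/ and /k/ form a stop–stop cluster, so [a] is inserted between them. /k/ and /b/ form a stop–stop cluster, so [a] is inserted between them. /xipkukbugovazonl/ → xipakukabugovazonl.
Rule 4 (stop-cluster i-epenthesis): no segment meets the environment; /xipakukabugovazonl/ is unchanged.
Rule 5 (final cluster simplification): /l/ is the second consonant of a word-final cluster /nl/, so it deletes. /xipakukabugovazonl/ → xipakukabugovazon.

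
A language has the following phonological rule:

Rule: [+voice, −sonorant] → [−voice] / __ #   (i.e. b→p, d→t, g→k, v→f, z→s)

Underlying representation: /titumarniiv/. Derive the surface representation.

titumarniif

/v/ is a voiced obstruent in word-final position, so it devoices to [f].
Surface form: [titumarniif].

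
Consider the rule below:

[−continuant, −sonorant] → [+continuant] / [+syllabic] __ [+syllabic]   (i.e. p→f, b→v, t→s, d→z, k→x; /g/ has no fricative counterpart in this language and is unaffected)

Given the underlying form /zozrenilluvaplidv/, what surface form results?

zozrenilluvaplidv

No segment of /zozrenilluvaplidv/ meets the structural description of the rule, so the form surfaces unchanged.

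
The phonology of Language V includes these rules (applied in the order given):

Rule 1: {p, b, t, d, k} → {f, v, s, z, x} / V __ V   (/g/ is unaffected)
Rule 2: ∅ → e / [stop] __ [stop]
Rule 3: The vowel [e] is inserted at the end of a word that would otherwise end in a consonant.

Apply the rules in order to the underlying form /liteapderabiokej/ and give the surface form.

liseapederavioxeje

Rule 1 (intervocalic spirantization): /t/ is a stop between vowels /i/ and /e/, so it spirantizes to the fricative [s]. /b/ is a stop between vowels /a/ and /i/, so it spirantizes to the fricative [v]. /k/ is a stop between vowels /o/ and /e/, so it spirantizes to the fricative [x]. /liteapderabiokej/ → liseapderavioxej.
Rule 2 (stop-cluster e-epenthesis): /p/ and /d/ form a stop–stop cluster, so [e] is inserted between them. /liseapderavioxej/ → liseapederavioxej.
Rule 3 (final e-epenthesis): the form ends in the consonant /j/, so [e] is inserted word-finally. /liseapederavioxej/ → liseapederavioxeje.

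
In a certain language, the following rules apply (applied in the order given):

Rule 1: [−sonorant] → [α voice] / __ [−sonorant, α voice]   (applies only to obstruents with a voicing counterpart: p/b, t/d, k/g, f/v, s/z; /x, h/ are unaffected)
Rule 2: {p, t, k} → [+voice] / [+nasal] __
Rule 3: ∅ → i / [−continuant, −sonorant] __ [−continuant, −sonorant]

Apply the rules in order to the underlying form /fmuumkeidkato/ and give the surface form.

Rule 1 (regressive voicing assimilation): /d/ precedes the voiceless obstruent /k/, so it devoices to [t] by assimilation. /fmuumkeidkato/ → fmuumkeitkato.
Rule 2 (post-nasal voicing): /k/ is a voiceless stop immediately after the nasal /m/, so it voices to [g]. /fmuumkeitkato/ → fmuumgeitkato.
Rule 3 (stop-cluster i-epenthesis): /t/ and /k/ form a stop–stop cluster, so [i] is inserted between them. /fmuumgeitkato/ → fmuumgeitikato.

fmuumgeitikato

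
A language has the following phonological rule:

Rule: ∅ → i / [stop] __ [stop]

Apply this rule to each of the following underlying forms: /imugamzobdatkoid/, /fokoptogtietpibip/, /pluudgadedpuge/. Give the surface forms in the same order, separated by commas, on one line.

imugamzobidatikoid, fokopitogitietipibip, pluudigadedipuge

/imugamzobdatkoid/: /b/ and /d/ form a stop–stop cluster, so [i] is inserted between them. /t/ and /k/ form a stop–stop cluster, so [i] is inserted between them. → [imugamzobidatikoid].
/fokoptogtietpibip/: /p/ and /t/ form a stop–stop cluster, so [i] is inserted between them. /g/ and /t/ form a stop–stop cluster, so [i] is inserted between them. /t/ and /p/ form a stop–stop cluster, so [i] is inserted between them. → [fokopitogitietipibip].
/pluudgadedpuge/: /d/ and /g/ form a stop–stop cluster, so [i] is inserted between them. /d/ and /p/ form a stop–stop cluster, so [i] is inserted between them. → [pluudigadedipuge].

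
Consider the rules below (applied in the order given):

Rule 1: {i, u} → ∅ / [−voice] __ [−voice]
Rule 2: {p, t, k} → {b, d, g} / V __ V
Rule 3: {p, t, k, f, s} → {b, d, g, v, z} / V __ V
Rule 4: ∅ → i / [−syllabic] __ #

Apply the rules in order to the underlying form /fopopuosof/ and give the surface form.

fobobuozofi

Rule 1 (high vowel syncope): no segment meets the environment; /fopopuosof/ is unchanged.
Rule 2 (intervocalic voicing): /p/ is a voiceless stop between vowels /o/ and /o/, so it voices to [b]. /p/ is a voiceless stop between vowels /o/ and /u/, so it voices to [b]. /fopopuosof/ → fobobuosof.
Rule 3 (intervocalic voicing): /s/ is a voiceless obstruent between vowels /o/ and /o/, so it voices to [z]. /fobobuosof/ → fobobuozof.
Rule 4 (final i-epenthesis): the form ends in the consonant /f/, so [i] is inserted word-finally. /fobobuozof/ → fobobuozofi.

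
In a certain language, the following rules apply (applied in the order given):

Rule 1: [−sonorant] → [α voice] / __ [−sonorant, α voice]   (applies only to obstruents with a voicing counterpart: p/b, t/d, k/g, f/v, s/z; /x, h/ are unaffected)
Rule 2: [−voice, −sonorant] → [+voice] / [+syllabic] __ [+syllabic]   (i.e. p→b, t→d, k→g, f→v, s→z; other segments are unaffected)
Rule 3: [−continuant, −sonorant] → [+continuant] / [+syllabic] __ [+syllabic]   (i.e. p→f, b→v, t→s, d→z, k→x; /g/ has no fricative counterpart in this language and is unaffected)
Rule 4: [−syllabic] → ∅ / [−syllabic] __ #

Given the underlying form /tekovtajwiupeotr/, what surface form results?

tegoftajwiuveot

Rule 1 (regressive voicing assimilation): /v/ precedes the voiceless obstruent /t/, so it devoices to [f] by assimilation. /tekovtajwiupeotr/ → tekoftajwiupeotr.
Rule 2 (intervocalic voicing): /k/ is a voiceless obstruent between vowels /e/ and /o/, so it voices to [g]. /p/ is a voiceless obstruent between vowels /u/ and /e/, so it voices to [b]. /tekoftajwiupeotr/ → tegoftajwiubeotr.
Rule 3 (intervocalic spirantization): /b/ is a stop between vowels /u/ and /e/, so it spirantizes to the fricative [v]. /tegoftajwiubeotr/ → tegoftajwiuveotr.
Rule 4 (final cluster simplification): /r/ is the second consonant of a word-final cluster /tr/, so it deletes. /tegoftajwiuveotr/ → tegoftajwiuveot.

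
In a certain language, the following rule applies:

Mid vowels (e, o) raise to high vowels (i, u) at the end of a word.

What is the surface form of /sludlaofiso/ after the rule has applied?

sludlaofisu

Scanning /sludlaofiso/: /o/ at position 7 is not in the conditioning environment; /o/ is a mid vowel in word-final position, so it raises to [u].
Result: [sludlaofisu].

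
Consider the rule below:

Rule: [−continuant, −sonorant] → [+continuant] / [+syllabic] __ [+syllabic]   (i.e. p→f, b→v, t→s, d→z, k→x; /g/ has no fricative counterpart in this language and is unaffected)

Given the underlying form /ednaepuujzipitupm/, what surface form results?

/p/ is a stop between vowels /e/ and /u/, so it spirantizes to the fricative [f].
/p/ is a stop between vowels /i/ and /i/, so it spirantizes to the fricative [f].
/t/ is a stop between vowels /i/ and /u/, so it spirantizes to the fricative [s].
Surface form: [ednaefuujzifisupm].

ednaefuujzifisupm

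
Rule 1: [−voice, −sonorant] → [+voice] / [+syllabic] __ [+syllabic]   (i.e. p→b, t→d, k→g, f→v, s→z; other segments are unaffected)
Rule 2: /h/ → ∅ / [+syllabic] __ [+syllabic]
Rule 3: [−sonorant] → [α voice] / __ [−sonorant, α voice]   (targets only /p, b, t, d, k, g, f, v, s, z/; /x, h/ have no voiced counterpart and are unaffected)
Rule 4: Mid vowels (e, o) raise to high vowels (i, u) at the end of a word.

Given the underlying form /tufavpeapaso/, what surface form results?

Rule 1 (intervocalic voicing): /f/ is a voiceless obstruent between vowels /u/ and /a/, so it voices to [v]. /p/ is a voiceless obstruent between vowels /a/ and /a/, so it voices to [b]. /s/ is a voiceless obstruent between vowels /a/ and /o/, so it voices to [z]. /tufavpeapaso/ → tuvavpeabazo.
Rule 2 (intervocalic h-deletion): no segment meets the environment; /tuvavpeabazo/ is unchanged.
Rule 3 (regressive voicing assimilation): /v/ precedes the voiceless obstruent /p/, so it devoices to [f] by assimilation. /tuvavpeabazo/ → tuvafpeabazo.
Rule 4 (final vowel raising): /o/ is a mid vowel in word-final position, so it raises to [u]. /tuvafpeabazo/ → tuvafpeabazu.

tuvafpeabazu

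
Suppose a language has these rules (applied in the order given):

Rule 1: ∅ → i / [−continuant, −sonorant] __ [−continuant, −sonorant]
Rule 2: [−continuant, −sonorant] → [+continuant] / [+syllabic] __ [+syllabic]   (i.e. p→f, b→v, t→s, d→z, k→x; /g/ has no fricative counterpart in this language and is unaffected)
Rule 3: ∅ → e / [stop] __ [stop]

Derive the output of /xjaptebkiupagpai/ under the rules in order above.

xjafisevixiufagifai

Rule 1 (stop-cluster i-epenthesis): /p/ and /t/ form a stop–stop cluster, so [i] is inserted between them. /b/ and /k/ form a stop–stop cluster, so [i] is inserted between them. /g/ and /p/ form a stop–stop cluster, so [i] is inserted between them. /xjaptebkiupagpai/ → xjapitebikiupagipai.
Rule 2 (intervocalic spirantization): /p/ is a stop between vowels /a/ and /i/, so it spirantizes to the fricative [f]. /t/ is a stop between vowels /i/ and /e/, so it spirantizes to the fricative [s]. /b/ is a stop between vowels /e/ and /i/, so it spirantizes to the fricative [v]. /k/ is a stop between vowels /i/ and /i/, so it spirantizes to the fricative [x]. /p/ is a stop between vowels /u/ and /a/, so it spirantizes to the fricative [f]. /p/ is a stop between vowels /i/ and /a/, so it spirantizes to the fricative [f]. /xjapitebikiupagipai/ → xjafisevixiufagifai.
Rule 3 (stop-cluster e-epenthesis): no segment meets the environment; /xjafisevixiufagifai/ is unchanged.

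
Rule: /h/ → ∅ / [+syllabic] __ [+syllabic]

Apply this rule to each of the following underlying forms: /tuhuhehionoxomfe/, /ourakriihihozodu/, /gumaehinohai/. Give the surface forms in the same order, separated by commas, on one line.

/tuhuhehionoxomfe/: /h/ occurs between vowels /u/ and /u/, so it deletes. /h/ occurs between vowels /u/ and /e/, so it deletes. /h/ occurs between vowels /e/ and /i/, so it deletes. → [tuueionoxomfe].
/ourakriihihozodu/: /h/ occurs between vowels /i/ and /i/, so it deletes. /h/ occurs between vowels /i/ and /o/, so it deletes. → [ourakriiiozodu].
/gumaehinohai/: /h/ occurs between vowels /e/ and /i/, so it deletes. /h/ occurs between vowels /o/ and /a/, so it deletes. → [gumaeinoai].

tuueionoxomfe, ourakriiiozodu, gumaeinoai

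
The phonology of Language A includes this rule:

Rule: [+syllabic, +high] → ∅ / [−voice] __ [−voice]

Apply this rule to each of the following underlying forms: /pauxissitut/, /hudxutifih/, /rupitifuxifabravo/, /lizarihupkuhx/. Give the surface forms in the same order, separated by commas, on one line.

pauxsstt, hudxtfh, ruptfxfabravo, lizarihpkhx

/pauxissitut/: /i/ is a high vowel flanked by voiceless consonants /x/ and /s/, so it deletes. /i/ is a high vowel flanked by voiceless consonants /s/ and /t/, so it deletes. /u/ is a high vowel flanked by voiceless consonants /t/ and /t/, so it deletes. → [pauxsstt].
/hudxutifih/: /u/ is a high vowel flanked by voiceless consonants /x/ and /t/, so it deletes. /i/ is a high vowel flanked by voiceless consonants /t/ and /f/, so it deletes. /i/ is a high vowel flanked by voiceless consonants /f/ and /h/, so it deletes. → [hudxtfh].
/rupitifuxifabravo/: /i/ is a high vowel flanked by voiceless consonants /p/ and /t/, so it deletes. /i/ is a high vowel flanked by voiceless consonants /t/ and /f/, so it deletes. /u/ is a high vowel flanked by voiceless consonants /f/ and /x/, so it deletes. /i/ is a high vowel flanked by voiceless consonants /x/ and /f/, so it deletes. → [ruptfxfabravo].
/lizarihupkuhx/: /u/ is a high vowel flanked by voiceless consonants /h/ and /p/, so it deletes. /u/ is a high vowel flanked by voiceless consonants /k/ and /h/, so it deletes. → [lizarihpkhx].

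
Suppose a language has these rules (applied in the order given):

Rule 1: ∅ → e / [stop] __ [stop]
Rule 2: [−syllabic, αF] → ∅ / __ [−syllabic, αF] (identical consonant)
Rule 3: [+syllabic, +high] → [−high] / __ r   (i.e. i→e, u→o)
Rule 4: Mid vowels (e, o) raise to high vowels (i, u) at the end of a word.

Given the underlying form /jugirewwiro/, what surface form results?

Rule 1 (stop-cluster e-epenthesis): no segment meets the environment; /jugirewwiro/ is unchanged.
Rule 2 (degemination): /ww/ is a geminate; the first /w/ deletes. /jugirewwiro/ → jugirewiro.
Rule 3 (pre-rhotic lowering): /i/ is a high vowel immediately before /r/, so it lowers to [e]. /i/ is a high vowel immediately before /r/, so it lowers to [e]. /jugirewiro/ → jugerewero.
Rule 4 (final vowel raising): /o/ is a mid vowel in word-final position, so it raises to [u]. /jugerewero/ → jugereweru.

jugereweru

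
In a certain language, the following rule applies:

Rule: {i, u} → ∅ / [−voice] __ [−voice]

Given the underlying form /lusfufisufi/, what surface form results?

/u/ is a high vowel flanked by voiceless consonants /f/ and /f/, so it deletes.
/i/ is a high vowel flanked by voiceless consonants /f/ and /s/, so it deletes.
/u/ is a high vowel flanked by voiceless consonants /s/ and /f/, so it deletes.
Surface form: [lusffsfi].

lusffsfi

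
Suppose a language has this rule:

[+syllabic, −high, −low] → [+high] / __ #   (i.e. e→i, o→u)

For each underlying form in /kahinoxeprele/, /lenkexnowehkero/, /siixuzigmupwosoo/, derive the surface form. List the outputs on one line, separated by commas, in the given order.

/kahinoxeprele/: /e/ is a mid vowel in word-final position, so it raises to [i]. → [kahinoxepreli].
/lenkexnowehkero/: /o/ is a mid vowel in word-final position, so it raises to [u]. → [lenkexnowehkeru].
/siixuzigmupwosoo/: /o/ is a mid vowel in word-final position, so it raises to [u]. → [siixuzigmupwosou].

kahinoxepreli, lenkexnowehkeru, siixuzigmupwosou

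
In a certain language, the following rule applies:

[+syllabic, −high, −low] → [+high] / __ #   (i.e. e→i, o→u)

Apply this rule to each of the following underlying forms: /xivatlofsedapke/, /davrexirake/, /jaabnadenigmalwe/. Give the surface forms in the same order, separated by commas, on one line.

xivatlofsedapki, davrexiraki, jaabnadenigmalwi

/xivatlofsedapke/: /e/ is a mid vowel in word-final position, so it raises to [i]. → [xivatlofsedapki].
/davrexirake/: /e/ is a mid vowel in word-final position, so it raises to [i]. → [davrexiraki].
/jaabnadenigmalwe/: /e/ is a mid vowel in word-final position, so it raises to [i]. → [jaabnadenigmalwi].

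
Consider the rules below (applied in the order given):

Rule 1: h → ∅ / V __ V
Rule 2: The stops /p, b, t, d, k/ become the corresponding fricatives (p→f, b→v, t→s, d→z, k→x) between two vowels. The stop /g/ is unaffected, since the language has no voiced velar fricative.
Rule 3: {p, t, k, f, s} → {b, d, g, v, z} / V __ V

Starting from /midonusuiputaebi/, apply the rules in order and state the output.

Rule 1 (intervocalic h-deletion): no segment meets the environment; /midonusuiputaebi/ is unchanged.
Rule 2 (intervocalic spirantization): /d/ is a stop between vowels /i/ and /o/, so it spirantizes to the fricative [z]. /p/ is a stop between vowels /i/ and /u/, so it spirantizes to the fricative [f]. /t/ is a stop between vowels /u/ and /a/, so it spirantizes to the fricative [s]. /b/ is a stop between vowels /e/ and /i/, so it spirantizes to the fricative [v]. /midonusuiputaebi/ → mizonusuifusaevi.
Rule 3 (intervocalic voicing): /s/ is a voiceless obstruent between vowels /u/ and /u/, so it voices to [z]. /f/ is a voiceless obstruent between vowels /i/ and /u/, so it voices to [v]. /s/ is a voiceless obstruent between vowels /u/ and /a/, so it voices to [z]. /mizonusuifusaevi/ → mizonuzuivuzaevi.

mizonuzuivuzaevi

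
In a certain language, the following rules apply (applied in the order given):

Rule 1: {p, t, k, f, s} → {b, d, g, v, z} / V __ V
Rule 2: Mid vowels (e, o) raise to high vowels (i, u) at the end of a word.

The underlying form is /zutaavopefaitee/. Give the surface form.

zudaavobevaidei

Rule 1 (intervocalic voicing): /t/ is a voiceless obstruent between vowels /u/ and /a/, so it voices to [d]. /p/ is a voiceless obstruent between vowels /o/ and /e/, so it voices to [b]. /f/ is a voiceless obstruent between vowels /e/ and /a/, so it voices to [v]. /t/ is a voiceless obstruent between vowels /i/ and /e/, so it voices to [d]. /zutaavopefaitee/ → zudaavobevaidee.
Rule 2 (final vowel raising): /e/ is a mid vowel in word-final position, so it raises to [i]. /zudaavobevaidee/ → zudaavobevaidei.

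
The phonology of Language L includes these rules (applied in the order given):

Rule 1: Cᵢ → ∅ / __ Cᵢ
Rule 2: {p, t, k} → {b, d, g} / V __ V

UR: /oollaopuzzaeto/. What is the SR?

oolaobuzaedo

Rule 1 (degemination): /ll/ is a geminate; the first /l/ deletes. /zz/ is a geminate; the first /z/ deletes. /oollaopuzzaeto/ → oolaopuzaeto.
Rule 2 (intervocalic voicing): /p/ is a voiceless stop between vowels /o/ and /u/, so it voices to [b]. /t/ is a voiceless stop between vowels /e/ and /o/, so it voices to [d]. /oolaopuzaeto/ → oolaobuzaedo.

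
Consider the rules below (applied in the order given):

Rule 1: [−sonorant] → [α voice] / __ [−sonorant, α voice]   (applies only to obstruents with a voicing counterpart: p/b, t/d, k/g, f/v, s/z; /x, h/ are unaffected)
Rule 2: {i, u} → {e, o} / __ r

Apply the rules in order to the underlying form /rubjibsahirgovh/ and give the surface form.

rubjipsahergofh

Rule 1 (regressive voicing assimilation): /b/ precedes the voiceless obstruent /s/, so it devoices to [p] by assimilation. /v/ precedes the voiceless obstruent /h/, so it devoices to [f] by assimilation. /rubjibsahirgovh/ → rubjipsahirgofh.
Rule 2 (pre-rhotic lowering): /i/ is a high vowel immediately before /r/, so it lowers to [e]. /rubjipsahirgofh/ → rubjipsahergofh.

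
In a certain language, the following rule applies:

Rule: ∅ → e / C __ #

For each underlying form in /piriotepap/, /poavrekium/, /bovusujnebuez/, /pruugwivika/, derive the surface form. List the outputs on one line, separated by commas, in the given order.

piriotepape, poavrekiume, bovusujnebueze, pruugwivika

/piriotepap/: the form ends in the consonant /p/, so [e] is inserted word-finally. → [piriotepape].
/poavrekium/: the form ends in the consonant /m/, so [e] is inserted word-finally. → [poavrekiume].
/bovusujnebuez/: the form ends in the consonant /z/, so [e] is inserted word-finally. → [bovusujnebueze].
/pruugwivika/: the rule's environment is not met; surfaces unchanged as [pruugwivika].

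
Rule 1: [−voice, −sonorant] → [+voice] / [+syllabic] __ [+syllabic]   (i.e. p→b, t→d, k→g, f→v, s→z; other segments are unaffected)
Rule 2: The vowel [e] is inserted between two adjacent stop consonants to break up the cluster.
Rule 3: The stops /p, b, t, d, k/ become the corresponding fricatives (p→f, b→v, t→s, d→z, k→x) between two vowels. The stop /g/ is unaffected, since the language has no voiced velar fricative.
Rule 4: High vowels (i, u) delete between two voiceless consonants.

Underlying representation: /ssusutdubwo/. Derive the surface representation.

ssuzusezubwo

Rule 1 (intervocalic voicing): /s/ is a voiceless obstruent between vowels /u/ and /u/, so it voices to [z]. /ssusutdubwo/ → ssuzutdubwo.
Rule 2 (stop-cluster e-epenthesis): /t/ and /d/ form a stop–stop cluster, so [e] is inserted between them. /ssuzutdubwo/ → ssuzutedubwo.
Rule 3 (intervocalic spirantization): /t/ is a stop between vowels /u/ and /e/, so it spirantizes to the fricative [s]. /d/ is a stop between vowels /e/ and /u/, so it spirantizes to the fricative [z]. /ssuzutedubwo/ → ssuzusezubwo.
Rule 4 (high vowel syncope): no segment meets the environment; /ssuzusezubwo/ is unchanged.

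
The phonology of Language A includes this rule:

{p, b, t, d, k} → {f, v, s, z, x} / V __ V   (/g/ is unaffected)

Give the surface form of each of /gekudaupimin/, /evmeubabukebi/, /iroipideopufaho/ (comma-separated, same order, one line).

/gekudaupimin/: /k/ is a stop between vowels /e/ and /u/, so it spirantizes to the fricative [x]. /d/ is a stop between vowels /u/ and /a/, so it spirantizes to the fricative [z]. /p/ is a stop between vowels /u/ and /i/, so it spirantizes to the fricative [f]. → [gexuzaufimin].
/evmeubabukebi/: /b/ is a stop between vowels /u/ and /a/, so it spirantizes to the fricative [v]. /b/ is a stop between vowels /a/ and /u/, so it spirantizes to the fricative [v]. /k/ is a stop between vowels /u/ and /e/, so it spirantizes to the fricative [x]. /b/ is a stop between vowels /e/ and /i/, so it spirantizes to the fricative [v]. → [evmeuvavuxevi].
/iroipideopufaho/: /p/ is a stop between vowels /i/ and /i/, so it spirantizes to the fricative [f]. /d/ is a stop between vowels /i/ and /e/, so it spirantizes to the fricative [z]. /p/ is a stop between vowels /o/ and /u/, so it spirantizes to the fricative [f]. → [iroifizeofufaho].

gexuzaufimin, evmeuvavuxevi, iroifizeofufaho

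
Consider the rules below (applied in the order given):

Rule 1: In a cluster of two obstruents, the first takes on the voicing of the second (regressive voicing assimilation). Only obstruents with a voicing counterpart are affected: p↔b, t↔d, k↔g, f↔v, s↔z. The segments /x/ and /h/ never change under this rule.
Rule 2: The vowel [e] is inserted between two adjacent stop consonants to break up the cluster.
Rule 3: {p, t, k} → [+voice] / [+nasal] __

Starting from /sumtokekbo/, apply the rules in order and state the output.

sumdokegebo

Rule 1 (regressive voicing assimilation): /k/ precedes the voiced obstruent /b/, so it voices to [g] by assimilation. /sumtokekbo/ → sumtokegbo.
Rule 2 (stop-cluster e-epenthesis): /g/ and /b/ form a stop–stop cluster, so [e] is inserted between them. /sumtokegbo/ → sumtokegebo.
Rule 3 (post-nasal voicing): /t/ is a voiceless stop immediately after the nasal /m/, so it voices to [d]. /sumtokegebo/ → sumdokegebo.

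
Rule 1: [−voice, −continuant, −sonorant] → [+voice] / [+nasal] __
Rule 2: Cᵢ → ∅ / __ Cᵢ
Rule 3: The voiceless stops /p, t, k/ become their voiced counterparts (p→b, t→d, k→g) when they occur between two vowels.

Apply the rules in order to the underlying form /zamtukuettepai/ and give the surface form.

Rule 1 (post-nasal voicing): /t/ is a voiceless stop immediately after the nasal /m/, so it voices to [d]. /zamtukuettepai/ → zamdukuettepai.
Rule 2 (degemination): /tt/ is a geminate; the first /t/ deletes. /zamdukuettepai/ → zamdukuetepai.
Rule 3 (intervocalic voicing): /k/ is a voiceless stop between vowels /u/ and /u/, so it voices to [g]. /t/ is a voiceless stop between vowels /e/ and /e/, so it voices to [d]. /p/ is a voiceless stop between vowels /e/ and /a/, so it voices to [b]. /zamdukuetepai/ → zamduguedebai.

zamduguedebai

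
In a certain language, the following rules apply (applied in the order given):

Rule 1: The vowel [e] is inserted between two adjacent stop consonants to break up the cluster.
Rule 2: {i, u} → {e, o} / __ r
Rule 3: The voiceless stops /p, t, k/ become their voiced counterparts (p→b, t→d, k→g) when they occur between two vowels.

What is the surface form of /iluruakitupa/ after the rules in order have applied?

Rule 1 (stop-cluster e-epenthesis): no segment meets the environment; /iluruakitupa/ is unchanged.
Rule 2 (pre-rhotic lowering): /u/ is a high vowel immediately before /r/, so it lowers to [o]. /iluruakitupa/ → iloruakitupa.
Rule 3 (intervocalic voicing): /k/ is a voiceless stop between vowels /a/ and /i/, so it voices to [g]. /t/ is a voiceless stop between vowels /i/ and /u/, so it voices to [d]. /p/ is a voiceless stop between vowels /u/ and /a/, so it voices to [b]. /iloruakitupa/ → iloruagiduba.

iloruagiduba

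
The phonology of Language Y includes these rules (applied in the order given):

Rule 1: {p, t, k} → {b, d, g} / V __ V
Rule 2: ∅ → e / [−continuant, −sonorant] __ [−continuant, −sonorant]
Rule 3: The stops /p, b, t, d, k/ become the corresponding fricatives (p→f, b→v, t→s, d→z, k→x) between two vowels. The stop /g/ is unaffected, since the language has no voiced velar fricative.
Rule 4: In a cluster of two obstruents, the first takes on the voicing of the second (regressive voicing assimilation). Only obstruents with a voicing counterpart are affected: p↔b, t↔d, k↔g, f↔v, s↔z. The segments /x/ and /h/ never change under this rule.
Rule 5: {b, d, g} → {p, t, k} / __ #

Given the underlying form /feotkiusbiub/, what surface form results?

Rule 1 (intervocalic voicing): no segment meets the environment; /feotkiusbiub/ is unchanged.
Rule 2 (stop-cluster e-epenthesis): /t/ and /k/ form a stop–stop cluster, so [e] is inserted between them. /feotkiusbiub/ → feotekiusbiub.
Rule 3 (intervocalic spirantization): /t/ is a stop between vowels /o/ and /e/, so it spirantizes to the fricative [s]. /k/ is a stop between vowels /e/ and /i/, so it spirantizes to the fricative [x]. /feotekiusbiub/ → feosexiusbiub.
Rule 4 (regressive voicing assimilation): /s/ precedes the voiced obstruent /b/, so it voices to [z] by assimilation. /feosexiusbiub/ → feosexiuzbiub.
Rule 5 (final devoicing): /b/ is a voiced stop in word-final position, so it devoices to [p]. /feosexiuzbiub/ → feosexiuzbiup.

feosexiuzbiup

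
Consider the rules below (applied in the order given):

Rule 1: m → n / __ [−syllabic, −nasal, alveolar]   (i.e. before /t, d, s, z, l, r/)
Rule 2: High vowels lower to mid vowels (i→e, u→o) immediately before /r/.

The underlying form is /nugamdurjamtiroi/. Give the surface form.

nugandorjanteroi

Rule 1 (nasal place assimilation): /m/ precedes the alveolar consonant /d/, so it assimilates in place to [n]. /m/ precedes the alveolar consonant /t/, so it assimilates in place to [n]. /nugamdurjamtiroi/ → nugandurjantiroi.
Rule 2 (pre-rhotic lowering): /u/ is a high vowel immediately before /r/, so it lowers to [o]. /i/ is a high vowel immediately before /r/, so it lowers to [e]. /nugandurjantiroi/ → nugandorjanteroi.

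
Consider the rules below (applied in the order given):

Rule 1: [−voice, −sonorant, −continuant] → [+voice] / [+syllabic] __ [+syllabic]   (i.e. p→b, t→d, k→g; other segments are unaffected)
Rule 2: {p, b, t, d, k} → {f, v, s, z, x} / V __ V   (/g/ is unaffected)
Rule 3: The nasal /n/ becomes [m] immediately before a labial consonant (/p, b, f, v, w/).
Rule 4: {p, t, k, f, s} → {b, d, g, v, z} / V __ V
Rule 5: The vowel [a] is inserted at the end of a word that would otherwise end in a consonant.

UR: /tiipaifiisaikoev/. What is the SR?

tiivaiviizaigoeva

Rule 1 (intervocalic voicing): /p/ is a voiceless stop between vowels /i/ and /a/, so it voices to [b]. /k/ is a voiceless stop between vowels /i/ and /o/, so it voices to [g]. /tiipaifiisaikoev/ → tiibaifiisaigoev.
Rule 2 (intervocalic spirantization): /b/ is a stop between vowels /i/ and /a/, so it spirantizes to the fricative [v]. /tiibaifiisaigoev/ → tiivaifiisaigoev.
Rule 3 (nasal place assimilation): no segment meets the environment; /tiivaifiisaigoev/ is unchanged.
Rule 4 (intervocalic voicing): /f/ is a voiceless obstruent between vowels /i/ and /i/, so it voices to [v]. /s/ is a voiceless obstruent between vowels /i/ and /a/, so it voices to [z]. /tiivaifiisaigoev/ → tiivaiviizaigoev.
Rule 5 (final a-epenthesis): the form ends in the consonant /v/, so [a] is inserted word-finally. /tiivaiviizaigoev/ → tiivaiviizaigoeva.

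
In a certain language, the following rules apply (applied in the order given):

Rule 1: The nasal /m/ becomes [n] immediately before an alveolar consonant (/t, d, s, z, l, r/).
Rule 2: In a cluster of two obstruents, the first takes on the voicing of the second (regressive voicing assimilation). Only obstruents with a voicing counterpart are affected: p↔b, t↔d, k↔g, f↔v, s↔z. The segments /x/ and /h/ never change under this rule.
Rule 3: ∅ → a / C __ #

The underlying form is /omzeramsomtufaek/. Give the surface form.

Rule 1 (nasal place assimilation): /m/ precedes the alveolar consonant /z/, so it assimilates in place to [n]. /m/ precedes the alveolar consonant /s/, so it assimilates in place to [n]. /m/ precedes the alveolar consonant /t/, so it assimilates in place to [n]. /omzeramsomtufaek/ → onzeransontufaek.
Rule 2 (regressive voicing assimilation): no segment meets the environment; /onzeransontufaek/ is unchanged.
Rule 3 (final a-epenthesis): the form ends in the consonant /k/, so [a] is inserted word-finally. /onzeransontufaek/ → onzeransontufaeka.

onzeransontufaeka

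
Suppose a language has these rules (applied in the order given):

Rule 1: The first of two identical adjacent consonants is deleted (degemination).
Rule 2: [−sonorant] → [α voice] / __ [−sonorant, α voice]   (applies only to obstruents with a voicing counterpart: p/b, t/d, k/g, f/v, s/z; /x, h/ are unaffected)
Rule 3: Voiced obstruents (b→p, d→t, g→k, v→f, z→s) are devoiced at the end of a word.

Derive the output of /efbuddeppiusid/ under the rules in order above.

Rule 1 (degemination): /dd/ is a geminate; the first /d/ deletes. /pp/ is a geminate; the first /p/ deletes. /efbuddeppiusid/ → efbudepiusid.
Rule 2 (regressive voicing assimilation): /f/ precedes the voiced obstruent /b/, so it voices to [v] by assimilation. /efbudepiusid/ → evbudepiusid.
Rule 3 (final devoicing): /d/ is a voiced obstruent in word-final position, so it devoices to [t]. /evbudepiusid/ → evbudepiusit.

evbudepiusit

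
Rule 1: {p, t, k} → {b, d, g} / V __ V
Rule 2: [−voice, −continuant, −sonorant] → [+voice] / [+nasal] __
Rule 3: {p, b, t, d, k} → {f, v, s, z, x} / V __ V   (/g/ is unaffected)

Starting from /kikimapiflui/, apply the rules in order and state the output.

Rule 1 (intervocalic voicing): /k/ is a voiceless stop between vowels /i/ and /i/, so it voices to [g]. /p/ is a voiceless stop between vowels /a/ and /i/, so it voices to [b]. /kikimapiflui/ → kigimabiflui.
Rule 2 (post-nasal voicing): no segment meets the environment; /kigimabiflui/ is unchanged.
Rule 3 (intervocalic spirantization): /b/ is a stop between vowels /a/ and /i/, so it spirantizes to the fricative [v]. /kigimabiflui/ → kigimaviflui.

kigimaviflui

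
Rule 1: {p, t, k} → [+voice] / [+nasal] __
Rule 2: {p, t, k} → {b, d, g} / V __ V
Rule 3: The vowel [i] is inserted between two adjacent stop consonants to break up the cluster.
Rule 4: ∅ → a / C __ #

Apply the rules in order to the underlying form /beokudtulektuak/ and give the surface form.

Rule 1 (post-nasal voicing): no segment meets the environment; /beokudtulektuak/ is unchanged.
Rule 2 (intervocalic voicing): /k/ is a voiceless stop between vowels /o/ and /u/, so it voices to [g]. /beokudtulektuak/ → beogudtulektuak.
Rule 3 (stop-cluster i-epenthesis): /d/ and /t/ form a stop–stop cluster, so [i] is inserted between them. /k/ and /t/ form a stop–stop cluster, so [i] is inserted between them. /beogudtulektuak/ → beoguditulekituak.
Rule 4 (final a-epenthesis): the form ends in the consonant /k/, so [a] is inserted word-finally. /beoguditulekituak/ → beoguditulekituaka.

beoguditulekituaka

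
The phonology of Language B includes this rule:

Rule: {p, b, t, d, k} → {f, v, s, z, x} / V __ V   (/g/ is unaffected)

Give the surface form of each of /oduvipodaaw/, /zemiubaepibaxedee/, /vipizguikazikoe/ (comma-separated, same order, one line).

/oduvipodaaw/: /d/ is a stop between vowels /o/ and /u/, so it spirantizes to the fricative [z]. /p/ is a stop between vowels /i/ and /o/, so it spirantizes to the fricative [f]. /d/ is a stop between vowels /o/ and /a/, so it spirantizes to the fricative [z]. → [ozuvifozaaw].
/zemiubaepibaxedee/: /b/ is a stop between vowels /u/ and /a/, so it spirantizes to the fricative [v]. /p/ is a stop between vowels /e/ and /i/, so it spirantizes to the fricative [f]. /b/ is a stop between vowels /i/ and /a/, so it spirantizes to the fricative [v]. /d/ is a stop between vowels /e/ and /e/, so it spirantizes to the fricative [z]. → [zemiuvaefivaxezee].
/vipizguikazikoe/: /p/ is a stop between vowels /i/ and /i/, so it spirantizes to the fricative [f]. /k/ is a stop between vowels /i/ and /a/, so it spirantizes to the fricative [x]. /k/ is a stop between vowels /i/ and /o/, so it spirantizes to the fricative [x]. → [vifizguixazixoe].

ozuvifozaaw, zemiuvaefivaxezee, vifizguixazixoe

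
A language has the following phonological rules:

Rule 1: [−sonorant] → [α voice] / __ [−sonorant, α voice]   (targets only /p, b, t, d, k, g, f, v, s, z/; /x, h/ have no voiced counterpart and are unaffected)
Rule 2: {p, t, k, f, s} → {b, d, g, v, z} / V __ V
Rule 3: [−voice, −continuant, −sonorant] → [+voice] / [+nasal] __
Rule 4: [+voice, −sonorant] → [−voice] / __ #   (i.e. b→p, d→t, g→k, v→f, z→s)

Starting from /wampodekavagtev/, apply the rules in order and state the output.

wambodegavaktef

Rule 1 (regressive voicing assimilation): /g/ precedes the voiceless obstruent /t/, so it devoices to [k] by assimilation. /wampodekavagtev/ → wampodekavaktev.
Rule 2 (intervocalic voicing): /k/ is a voiceless obstruent between vowels /e/ and /a/, so it voices to [g]. /wampodekavaktev/ → wampodegavaktev.
Rule 3 (post-nasal voicing): /p/ is a voiceless stop immediately after the nasal /m/, so it voices to [b]. /wampodegavaktev/ → wambodegavaktev.
Rule 4 (final devoicing): /v/ is a voiced obstruent in word-final position, so it devoices to [f]. /wambodegavaktev/ → wambodegavaktef.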